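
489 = 489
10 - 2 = 8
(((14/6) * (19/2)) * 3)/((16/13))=1729/32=54.03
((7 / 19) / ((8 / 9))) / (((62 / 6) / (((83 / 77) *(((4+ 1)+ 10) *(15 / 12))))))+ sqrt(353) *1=168075 / 207328+ sqrt(353)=19.60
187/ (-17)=-11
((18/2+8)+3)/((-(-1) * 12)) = 5/3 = 1.67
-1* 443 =-443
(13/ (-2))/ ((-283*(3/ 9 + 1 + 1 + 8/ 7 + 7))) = 273/ 124520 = 0.00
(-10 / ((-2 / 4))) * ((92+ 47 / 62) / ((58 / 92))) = 2645460 / 899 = 2942.67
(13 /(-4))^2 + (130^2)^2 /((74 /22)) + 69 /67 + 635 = 3367938766439 /39664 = 84911727.67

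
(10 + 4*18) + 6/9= 82.67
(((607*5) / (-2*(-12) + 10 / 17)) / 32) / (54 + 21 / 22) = 51595 / 735072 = 0.07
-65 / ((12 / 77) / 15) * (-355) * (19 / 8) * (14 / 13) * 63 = 5725999125 / 16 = 357874945.31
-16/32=-1/2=-0.50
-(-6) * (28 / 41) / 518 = 12 / 1517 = 0.01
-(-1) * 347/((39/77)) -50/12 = 53113/78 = 680.94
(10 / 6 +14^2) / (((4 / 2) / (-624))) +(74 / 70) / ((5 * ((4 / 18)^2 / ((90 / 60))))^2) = -3451447187 / 56000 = -61632.99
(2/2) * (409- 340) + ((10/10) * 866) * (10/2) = 4399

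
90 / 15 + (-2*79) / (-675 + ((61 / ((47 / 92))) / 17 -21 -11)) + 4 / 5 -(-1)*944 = 2659453084 / 2796405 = 951.03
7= 7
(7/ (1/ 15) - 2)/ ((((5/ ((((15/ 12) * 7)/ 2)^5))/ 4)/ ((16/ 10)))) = 216390125/ 1024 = 211318.48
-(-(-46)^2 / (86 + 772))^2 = -1119364 / 184041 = -6.08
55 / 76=0.72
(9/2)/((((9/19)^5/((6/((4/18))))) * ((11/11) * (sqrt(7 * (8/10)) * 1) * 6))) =2476099 * sqrt(35)/40824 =358.83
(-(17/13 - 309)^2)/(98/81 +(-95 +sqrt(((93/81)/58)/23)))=1009.75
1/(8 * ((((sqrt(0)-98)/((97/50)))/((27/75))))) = -873/980000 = -0.00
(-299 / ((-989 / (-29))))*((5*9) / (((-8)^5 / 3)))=50895 / 1409024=0.04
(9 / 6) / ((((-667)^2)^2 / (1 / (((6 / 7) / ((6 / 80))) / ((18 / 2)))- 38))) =-8931 / 31668195571360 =-0.00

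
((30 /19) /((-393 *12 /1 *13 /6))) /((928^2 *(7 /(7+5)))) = -15 /48764328704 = -0.00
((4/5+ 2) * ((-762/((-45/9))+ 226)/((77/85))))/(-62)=-2924/155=-18.86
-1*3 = -3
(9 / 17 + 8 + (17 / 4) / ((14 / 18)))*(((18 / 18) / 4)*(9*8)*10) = 299745 / 119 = 2518.87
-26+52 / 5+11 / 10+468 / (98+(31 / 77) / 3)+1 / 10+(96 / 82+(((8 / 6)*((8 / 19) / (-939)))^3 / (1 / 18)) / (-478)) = -160084077769424612818156 / 18921822267878574561765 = -8.46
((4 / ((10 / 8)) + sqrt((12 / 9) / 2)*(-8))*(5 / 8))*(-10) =-20 + 50*sqrt(6) / 3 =20.82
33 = 33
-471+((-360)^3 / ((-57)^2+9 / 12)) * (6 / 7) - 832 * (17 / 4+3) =-570490493 / 30331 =-18808.83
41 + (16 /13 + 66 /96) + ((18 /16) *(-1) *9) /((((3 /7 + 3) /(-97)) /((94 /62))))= 12308411 /25792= 477.22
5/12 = 0.42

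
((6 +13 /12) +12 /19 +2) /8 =2215 /1824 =1.21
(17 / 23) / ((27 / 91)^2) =140777 / 16767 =8.40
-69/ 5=-13.80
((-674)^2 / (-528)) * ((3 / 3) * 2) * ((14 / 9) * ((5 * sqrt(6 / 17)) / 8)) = -3974915 * sqrt(102) / 40392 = -993.88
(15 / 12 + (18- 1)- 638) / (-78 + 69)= 68.86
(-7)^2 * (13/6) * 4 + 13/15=6383/15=425.53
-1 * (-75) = 75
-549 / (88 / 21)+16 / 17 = -194585 / 1496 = -130.07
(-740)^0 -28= -27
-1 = -1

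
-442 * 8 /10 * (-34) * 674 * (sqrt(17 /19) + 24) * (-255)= -49590957312 - 2066289888 * sqrt(323) /19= -51545471874.44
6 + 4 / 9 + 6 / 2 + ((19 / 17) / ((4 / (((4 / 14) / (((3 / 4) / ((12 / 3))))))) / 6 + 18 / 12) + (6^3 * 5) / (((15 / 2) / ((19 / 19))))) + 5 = 754238 / 4743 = 159.02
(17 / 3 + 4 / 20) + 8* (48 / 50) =13.55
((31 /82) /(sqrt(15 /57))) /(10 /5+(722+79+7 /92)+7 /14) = 1426 * sqrt(95) /15155445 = 0.00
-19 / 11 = -1.73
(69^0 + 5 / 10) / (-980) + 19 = 37237 / 1960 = 19.00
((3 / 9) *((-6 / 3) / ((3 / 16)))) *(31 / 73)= -992 / 657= -1.51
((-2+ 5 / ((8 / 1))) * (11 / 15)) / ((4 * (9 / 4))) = -121 / 1080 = -0.11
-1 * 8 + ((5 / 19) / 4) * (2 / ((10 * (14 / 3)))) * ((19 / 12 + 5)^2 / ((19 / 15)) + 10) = -2547323 / 323456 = -7.88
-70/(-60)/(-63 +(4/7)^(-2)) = -8/411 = -0.02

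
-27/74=-0.36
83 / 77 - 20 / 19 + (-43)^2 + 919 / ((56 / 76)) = 9059597 / 2926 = 3096.24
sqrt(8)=2 * sqrt(2)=2.83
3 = 3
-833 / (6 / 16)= -6664 / 3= -2221.33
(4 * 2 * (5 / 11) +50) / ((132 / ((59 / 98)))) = 17405 / 71148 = 0.24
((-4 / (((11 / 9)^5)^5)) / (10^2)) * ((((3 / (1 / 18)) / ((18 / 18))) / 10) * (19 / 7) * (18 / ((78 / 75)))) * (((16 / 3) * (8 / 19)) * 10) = -14886332672778255280739883264 / 9859582408483418705806552841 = -1.51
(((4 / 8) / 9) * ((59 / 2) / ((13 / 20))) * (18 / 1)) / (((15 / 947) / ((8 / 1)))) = 893968 / 39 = 22922.26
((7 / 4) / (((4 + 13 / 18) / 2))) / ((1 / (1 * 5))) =63 / 17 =3.71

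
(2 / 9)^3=8 / 729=0.01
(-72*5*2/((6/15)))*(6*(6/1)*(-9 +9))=0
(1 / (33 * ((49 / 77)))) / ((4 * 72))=0.00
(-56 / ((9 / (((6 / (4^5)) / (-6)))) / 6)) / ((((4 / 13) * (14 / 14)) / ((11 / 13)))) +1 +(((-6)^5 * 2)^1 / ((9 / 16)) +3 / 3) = -27645.90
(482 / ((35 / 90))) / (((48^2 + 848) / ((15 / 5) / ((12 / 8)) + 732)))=796023 / 2758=288.62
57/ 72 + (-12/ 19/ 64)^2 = 219515/ 277248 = 0.79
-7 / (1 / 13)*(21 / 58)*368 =-351624 / 29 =-12124.97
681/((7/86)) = 58566/7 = 8366.57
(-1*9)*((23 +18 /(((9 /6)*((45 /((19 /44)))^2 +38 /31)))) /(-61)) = 12580627527 /3707156599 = 3.39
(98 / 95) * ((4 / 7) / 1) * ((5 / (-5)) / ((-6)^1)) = 28 / 285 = 0.10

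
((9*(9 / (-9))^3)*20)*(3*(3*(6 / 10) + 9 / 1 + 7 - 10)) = -4212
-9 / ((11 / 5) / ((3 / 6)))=-45 / 22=-2.05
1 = 1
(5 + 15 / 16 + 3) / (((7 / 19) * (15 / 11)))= 17.79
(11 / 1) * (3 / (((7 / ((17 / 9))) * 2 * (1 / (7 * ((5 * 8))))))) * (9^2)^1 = 100980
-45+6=-39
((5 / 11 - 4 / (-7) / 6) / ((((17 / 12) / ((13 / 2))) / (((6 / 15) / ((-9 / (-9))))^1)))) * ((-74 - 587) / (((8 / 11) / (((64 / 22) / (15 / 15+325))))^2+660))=-0.09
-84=-84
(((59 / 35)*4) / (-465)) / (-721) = 0.00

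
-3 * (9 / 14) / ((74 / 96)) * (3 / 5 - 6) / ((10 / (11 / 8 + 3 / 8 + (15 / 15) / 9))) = 16281 / 6475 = 2.51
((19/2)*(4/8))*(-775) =-14725/4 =-3681.25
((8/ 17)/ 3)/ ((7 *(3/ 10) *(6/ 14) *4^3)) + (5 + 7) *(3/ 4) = 16529/ 1836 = 9.00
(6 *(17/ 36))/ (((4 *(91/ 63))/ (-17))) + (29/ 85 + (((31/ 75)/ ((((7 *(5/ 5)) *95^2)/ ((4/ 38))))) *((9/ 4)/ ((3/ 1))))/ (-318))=-67446027700327/ 8435644035000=-8.00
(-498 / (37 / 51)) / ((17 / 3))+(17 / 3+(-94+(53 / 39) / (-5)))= -1513276 / 7215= -209.74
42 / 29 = 1.45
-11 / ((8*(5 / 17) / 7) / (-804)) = 263109 / 10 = 26310.90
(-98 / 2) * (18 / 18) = -49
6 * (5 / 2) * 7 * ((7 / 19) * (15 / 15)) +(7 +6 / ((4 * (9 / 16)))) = 2756 / 57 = 48.35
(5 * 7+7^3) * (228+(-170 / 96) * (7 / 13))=8925651 / 104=85823.57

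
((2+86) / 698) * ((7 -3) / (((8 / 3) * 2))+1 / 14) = 253 / 2443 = 0.10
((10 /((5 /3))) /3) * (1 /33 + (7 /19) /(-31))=716 /19437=0.04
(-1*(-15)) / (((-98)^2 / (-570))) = -4275 / 4802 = -0.89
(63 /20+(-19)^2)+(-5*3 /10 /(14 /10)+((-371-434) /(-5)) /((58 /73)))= 565.72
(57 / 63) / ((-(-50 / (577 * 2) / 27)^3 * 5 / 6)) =143681988082482 / 546875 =262732778.21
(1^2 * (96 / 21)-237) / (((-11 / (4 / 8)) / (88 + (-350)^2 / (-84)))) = -14477.48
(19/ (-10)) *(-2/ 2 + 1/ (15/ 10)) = 19/ 30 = 0.63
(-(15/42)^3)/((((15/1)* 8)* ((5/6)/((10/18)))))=-25/98784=-0.00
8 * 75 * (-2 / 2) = -600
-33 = -33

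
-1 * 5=-5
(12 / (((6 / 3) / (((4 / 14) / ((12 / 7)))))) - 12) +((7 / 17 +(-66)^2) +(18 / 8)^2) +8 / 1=1185505 / 272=4358.47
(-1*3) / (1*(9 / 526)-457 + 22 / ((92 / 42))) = 36294 / 5407073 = 0.01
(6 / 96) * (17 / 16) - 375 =-95983 / 256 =-374.93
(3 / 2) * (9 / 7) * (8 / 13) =108 / 91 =1.19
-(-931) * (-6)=-5586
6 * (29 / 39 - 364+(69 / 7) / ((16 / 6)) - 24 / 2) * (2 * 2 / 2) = -4458.72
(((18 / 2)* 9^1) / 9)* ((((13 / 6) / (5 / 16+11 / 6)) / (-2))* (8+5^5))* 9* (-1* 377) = 4974965892 / 103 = 48300639.73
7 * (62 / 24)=217 / 12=18.08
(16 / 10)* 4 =32 / 5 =6.40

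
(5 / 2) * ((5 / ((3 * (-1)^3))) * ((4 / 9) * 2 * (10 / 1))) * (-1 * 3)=1000 / 9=111.11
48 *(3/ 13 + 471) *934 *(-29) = -7964584128/ 13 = -612660317.54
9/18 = 0.50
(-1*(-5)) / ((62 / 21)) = 1.69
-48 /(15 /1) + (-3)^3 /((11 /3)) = -581 /55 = -10.56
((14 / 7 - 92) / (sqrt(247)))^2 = 8100 / 247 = 32.79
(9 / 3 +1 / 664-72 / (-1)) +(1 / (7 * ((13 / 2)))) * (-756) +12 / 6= 521253 / 8632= 60.39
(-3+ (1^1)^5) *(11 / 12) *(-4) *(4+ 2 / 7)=220 / 7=31.43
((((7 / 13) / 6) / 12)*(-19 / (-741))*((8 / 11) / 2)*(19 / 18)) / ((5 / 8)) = 266 / 2258685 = 0.00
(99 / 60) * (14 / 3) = 77 / 10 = 7.70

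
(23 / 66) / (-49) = -23 / 3234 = -0.01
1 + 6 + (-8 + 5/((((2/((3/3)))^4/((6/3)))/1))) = -3/8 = -0.38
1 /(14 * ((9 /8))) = 4 /63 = 0.06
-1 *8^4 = -4096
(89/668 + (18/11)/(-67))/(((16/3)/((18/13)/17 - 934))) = -8292320493/435207344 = -19.05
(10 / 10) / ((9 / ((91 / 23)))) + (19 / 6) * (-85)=-111253 / 414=-268.73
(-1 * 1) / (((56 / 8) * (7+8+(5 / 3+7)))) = -3 / 497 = -0.01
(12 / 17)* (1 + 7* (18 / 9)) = 180 / 17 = 10.59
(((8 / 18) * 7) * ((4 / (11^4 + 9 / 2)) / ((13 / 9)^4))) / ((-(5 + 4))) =-18144 / 836580251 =-0.00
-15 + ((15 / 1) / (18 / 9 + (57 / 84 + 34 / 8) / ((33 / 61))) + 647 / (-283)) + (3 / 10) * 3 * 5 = -11075047 / 968426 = -11.44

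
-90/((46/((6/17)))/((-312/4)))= 21060/391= 53.86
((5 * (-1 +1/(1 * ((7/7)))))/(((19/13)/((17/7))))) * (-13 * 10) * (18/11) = 0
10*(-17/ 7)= -170/ 7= -24.29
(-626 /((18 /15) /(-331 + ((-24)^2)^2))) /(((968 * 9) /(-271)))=140570796175 /26136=5378435.73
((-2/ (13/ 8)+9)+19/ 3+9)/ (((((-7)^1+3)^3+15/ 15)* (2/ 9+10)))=-901/ 25116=-0.04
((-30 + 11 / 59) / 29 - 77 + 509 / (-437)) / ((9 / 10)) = -592130210 / 6729363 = -87.99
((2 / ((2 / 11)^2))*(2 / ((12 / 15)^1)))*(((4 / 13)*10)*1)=6050 / 13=465.38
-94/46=-47/23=-2.04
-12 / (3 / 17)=-68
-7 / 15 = -0.47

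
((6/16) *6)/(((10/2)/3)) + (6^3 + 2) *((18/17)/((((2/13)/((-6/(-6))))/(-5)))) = -2550141/340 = -7500.41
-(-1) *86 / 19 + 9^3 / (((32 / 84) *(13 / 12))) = 874849 / 494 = 1770.95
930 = 930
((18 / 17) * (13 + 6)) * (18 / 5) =6156 / 85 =72.42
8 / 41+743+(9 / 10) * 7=307293 / 410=749.50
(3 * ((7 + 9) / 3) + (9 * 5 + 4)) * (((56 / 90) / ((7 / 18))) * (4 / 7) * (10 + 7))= 7072 / 7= 1010.29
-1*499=-499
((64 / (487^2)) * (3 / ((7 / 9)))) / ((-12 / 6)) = -864 / 1660183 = -0.00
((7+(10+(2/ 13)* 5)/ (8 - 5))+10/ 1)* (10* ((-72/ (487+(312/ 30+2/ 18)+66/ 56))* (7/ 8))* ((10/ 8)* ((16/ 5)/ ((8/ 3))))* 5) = -1593553500/ 8168537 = -195.08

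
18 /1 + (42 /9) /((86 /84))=970 /43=22.56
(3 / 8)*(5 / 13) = 15 / 104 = 0.14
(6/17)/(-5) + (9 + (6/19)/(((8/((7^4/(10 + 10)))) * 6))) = 502289/51680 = 9.72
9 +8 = 17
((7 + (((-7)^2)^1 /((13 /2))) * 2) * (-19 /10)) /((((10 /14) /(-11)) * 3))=215.32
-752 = -752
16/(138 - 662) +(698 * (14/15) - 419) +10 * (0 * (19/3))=456737/1965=232.44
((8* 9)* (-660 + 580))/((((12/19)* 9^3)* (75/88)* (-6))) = 2.45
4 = 4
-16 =-16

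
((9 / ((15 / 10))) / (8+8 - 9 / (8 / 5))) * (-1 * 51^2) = -124848 / 83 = -1504.19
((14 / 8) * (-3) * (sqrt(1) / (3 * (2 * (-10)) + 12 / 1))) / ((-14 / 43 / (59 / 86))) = -59 / 256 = -0.23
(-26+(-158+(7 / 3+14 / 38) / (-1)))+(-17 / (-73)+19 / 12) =-1025745 / 5548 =-184.89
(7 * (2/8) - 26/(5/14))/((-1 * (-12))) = -1421/240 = -5.92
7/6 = 1.17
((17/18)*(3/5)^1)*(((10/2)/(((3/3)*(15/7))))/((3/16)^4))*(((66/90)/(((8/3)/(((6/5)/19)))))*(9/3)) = 10723328/192375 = 55.74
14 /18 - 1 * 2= -11 /9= -1.22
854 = 854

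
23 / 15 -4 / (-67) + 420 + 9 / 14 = 5940859 / 14070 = 422.24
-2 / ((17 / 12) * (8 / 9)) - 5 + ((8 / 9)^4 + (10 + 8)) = 1342466 / 111537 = 12.04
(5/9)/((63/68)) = 340/567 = 0.60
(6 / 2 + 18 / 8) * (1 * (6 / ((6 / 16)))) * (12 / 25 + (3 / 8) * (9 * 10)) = 71883 / 25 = 2875.32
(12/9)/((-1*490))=-0.00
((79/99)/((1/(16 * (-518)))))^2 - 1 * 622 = 428694085282/9801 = 43739831.17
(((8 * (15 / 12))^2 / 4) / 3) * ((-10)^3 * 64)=-1600000 / 3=-533333.33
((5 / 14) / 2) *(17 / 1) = 85 / 28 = 3.04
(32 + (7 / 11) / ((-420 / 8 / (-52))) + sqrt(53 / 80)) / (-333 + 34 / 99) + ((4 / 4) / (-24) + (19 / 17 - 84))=-5577700961 / 67183320 - 99 *sqrt(265) / 658660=-83.02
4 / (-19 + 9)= -2 / 5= -0.40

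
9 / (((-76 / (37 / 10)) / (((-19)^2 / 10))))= -6327 / 400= -15.82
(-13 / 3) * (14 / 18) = -91 / 27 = -3.37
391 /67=5.84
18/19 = 0.95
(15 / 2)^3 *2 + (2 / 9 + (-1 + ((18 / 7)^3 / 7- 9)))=72295175 / 86436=836.40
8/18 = 4/9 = 0.44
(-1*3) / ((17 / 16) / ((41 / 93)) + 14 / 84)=-5904 / 5071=-1.16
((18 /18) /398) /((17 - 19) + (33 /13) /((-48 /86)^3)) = -29952 /197882615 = -0.00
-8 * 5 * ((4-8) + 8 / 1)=-160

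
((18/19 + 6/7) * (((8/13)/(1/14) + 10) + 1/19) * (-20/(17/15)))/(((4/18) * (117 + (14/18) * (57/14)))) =-8963784000/402654707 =-22.26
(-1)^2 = 1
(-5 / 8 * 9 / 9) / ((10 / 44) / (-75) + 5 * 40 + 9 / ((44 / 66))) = -825 / 281816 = -0.00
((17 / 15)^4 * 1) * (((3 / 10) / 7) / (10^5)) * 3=83521 / 39375000000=0.00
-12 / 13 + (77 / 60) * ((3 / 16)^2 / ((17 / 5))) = -205893 / 226304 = -0.91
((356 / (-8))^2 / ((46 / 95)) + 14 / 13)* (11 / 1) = 107635121 / 2392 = 44997.96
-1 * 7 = -7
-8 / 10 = -4 / 5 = -0.80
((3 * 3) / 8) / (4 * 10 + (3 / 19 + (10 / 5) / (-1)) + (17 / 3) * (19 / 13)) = 6669 / 275296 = 0.02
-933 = -933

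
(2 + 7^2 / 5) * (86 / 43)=118 / 5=23.60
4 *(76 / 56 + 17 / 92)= 993 / 161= 6.17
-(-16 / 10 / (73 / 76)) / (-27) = -608 / 9855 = -0.06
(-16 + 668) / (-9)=-652 / 9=-72.44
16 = 16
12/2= 6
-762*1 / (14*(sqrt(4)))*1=-381 / 14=-27.21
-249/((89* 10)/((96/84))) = -996/3115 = -0.32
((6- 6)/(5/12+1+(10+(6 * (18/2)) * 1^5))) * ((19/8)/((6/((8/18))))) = 0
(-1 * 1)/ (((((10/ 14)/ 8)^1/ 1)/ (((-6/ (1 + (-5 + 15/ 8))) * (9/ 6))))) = -4032/ 85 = -47.44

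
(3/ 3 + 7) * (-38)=-304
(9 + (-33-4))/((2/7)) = -98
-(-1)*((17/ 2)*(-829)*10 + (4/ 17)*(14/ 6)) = -3593687/ 51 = -70464.45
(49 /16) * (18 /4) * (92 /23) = 55.12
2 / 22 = 1 / 11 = 0.09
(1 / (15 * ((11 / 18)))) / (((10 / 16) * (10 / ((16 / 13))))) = 384 / 17875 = 0.02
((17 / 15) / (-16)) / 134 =-17 / 32160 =-0.00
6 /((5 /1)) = 6 /5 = 1.20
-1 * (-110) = 110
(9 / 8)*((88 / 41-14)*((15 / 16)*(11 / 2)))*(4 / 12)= -120285 / 5248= -22.92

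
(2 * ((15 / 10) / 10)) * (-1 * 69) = -207 / 10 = -20.70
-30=-30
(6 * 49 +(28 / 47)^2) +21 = 696619 / 2209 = 315.35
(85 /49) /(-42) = -85 /2058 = -0.04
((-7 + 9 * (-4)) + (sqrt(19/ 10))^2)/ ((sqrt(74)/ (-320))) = 6576 * sqrt(74)/ 37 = 1528.89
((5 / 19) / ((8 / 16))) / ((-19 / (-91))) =910 / 361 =2.52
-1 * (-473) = 473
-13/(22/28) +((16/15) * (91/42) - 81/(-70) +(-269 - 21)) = -420065/1386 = -303.08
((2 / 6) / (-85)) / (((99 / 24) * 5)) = -8 / 42075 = -0.00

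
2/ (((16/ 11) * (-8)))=-11/ 64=-0.17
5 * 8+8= 48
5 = 5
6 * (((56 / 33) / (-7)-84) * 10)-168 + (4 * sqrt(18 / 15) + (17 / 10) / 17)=-574469 / 110 + 4 * sqrt(30) / 5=-5218.06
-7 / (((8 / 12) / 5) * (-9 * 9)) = 0.65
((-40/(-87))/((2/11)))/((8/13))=715/174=4.11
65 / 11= 5.91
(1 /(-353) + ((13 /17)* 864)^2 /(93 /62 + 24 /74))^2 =14897510177035552566361 /260186707225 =57256999544.38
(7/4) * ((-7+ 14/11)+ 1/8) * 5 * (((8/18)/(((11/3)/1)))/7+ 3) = -1718105/11616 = -147.91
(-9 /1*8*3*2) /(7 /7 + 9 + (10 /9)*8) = -22.87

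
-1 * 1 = -1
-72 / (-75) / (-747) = -0.00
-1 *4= -4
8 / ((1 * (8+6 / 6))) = 8 / 9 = 0.89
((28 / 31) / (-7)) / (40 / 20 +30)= -0.00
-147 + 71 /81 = -11836 /81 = -146.12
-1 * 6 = -6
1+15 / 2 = 8.50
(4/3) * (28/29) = 112/87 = 1.29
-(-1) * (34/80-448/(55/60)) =-488.30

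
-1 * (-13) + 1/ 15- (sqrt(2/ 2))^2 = 181/ 15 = 12.07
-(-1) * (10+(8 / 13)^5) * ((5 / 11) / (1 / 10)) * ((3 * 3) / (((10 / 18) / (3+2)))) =1379097900 / 371293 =3714.31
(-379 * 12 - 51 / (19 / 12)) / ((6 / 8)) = -116032 / 19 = -6106.95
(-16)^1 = -16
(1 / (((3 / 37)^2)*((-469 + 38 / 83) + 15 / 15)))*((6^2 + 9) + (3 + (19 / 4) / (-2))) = -41473855 / 2794032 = -14.84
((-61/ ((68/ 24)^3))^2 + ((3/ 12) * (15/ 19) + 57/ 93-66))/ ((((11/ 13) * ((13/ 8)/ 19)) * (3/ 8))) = -52771180392752/ 24692733087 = -2137.11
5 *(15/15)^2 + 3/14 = 73/14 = 5.21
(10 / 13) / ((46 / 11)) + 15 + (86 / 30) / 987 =67227557 / 4426695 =15.19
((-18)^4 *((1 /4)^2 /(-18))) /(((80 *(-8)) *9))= 81 /1280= 0.06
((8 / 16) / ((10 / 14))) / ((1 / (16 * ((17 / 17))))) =56 / 5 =11.20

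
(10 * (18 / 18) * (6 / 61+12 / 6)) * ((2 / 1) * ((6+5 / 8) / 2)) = 8480 / 61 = 139.02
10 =10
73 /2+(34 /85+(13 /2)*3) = 282 /5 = 56.40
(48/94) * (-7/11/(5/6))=-0.39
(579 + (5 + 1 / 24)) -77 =12169 / 24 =507.04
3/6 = 1/2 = 0.50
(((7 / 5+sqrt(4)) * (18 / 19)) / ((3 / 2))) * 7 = 1428 / 95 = 15.03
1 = 1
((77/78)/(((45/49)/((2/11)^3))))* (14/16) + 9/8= 1920799/1698840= 1.13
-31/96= -0.32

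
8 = 8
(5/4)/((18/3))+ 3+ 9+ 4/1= 389/24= 16.21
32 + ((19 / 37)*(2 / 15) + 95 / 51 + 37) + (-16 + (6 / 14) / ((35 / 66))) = 5153830 / 92463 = 55.74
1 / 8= 0.12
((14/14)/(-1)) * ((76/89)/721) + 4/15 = 255536/962535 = 0.27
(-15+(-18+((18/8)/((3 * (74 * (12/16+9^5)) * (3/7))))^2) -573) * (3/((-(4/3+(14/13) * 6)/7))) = 16847426298006304637/10319309136139456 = 1632.61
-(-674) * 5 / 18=1685 / 9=187.22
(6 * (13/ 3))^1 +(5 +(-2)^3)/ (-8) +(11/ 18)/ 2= 1921/ 72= 26.68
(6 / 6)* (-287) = -287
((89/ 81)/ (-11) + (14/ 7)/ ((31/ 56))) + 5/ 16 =1690633/ 441936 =3.83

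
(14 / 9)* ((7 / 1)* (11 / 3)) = 1078 / 27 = 39.93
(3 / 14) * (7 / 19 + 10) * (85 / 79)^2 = 4269975 / 1660106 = 2.57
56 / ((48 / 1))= 7 / 6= 1.17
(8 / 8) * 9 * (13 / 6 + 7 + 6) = 273 / 2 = 136.50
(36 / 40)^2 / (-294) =-27 / 9800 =-0.00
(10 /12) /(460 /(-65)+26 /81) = -1755 /14228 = -0.12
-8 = -8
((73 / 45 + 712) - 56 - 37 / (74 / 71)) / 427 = 55991 / 38430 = 1.46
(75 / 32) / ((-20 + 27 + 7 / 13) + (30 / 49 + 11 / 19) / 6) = 544635 / 1797904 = 0.30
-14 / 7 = -2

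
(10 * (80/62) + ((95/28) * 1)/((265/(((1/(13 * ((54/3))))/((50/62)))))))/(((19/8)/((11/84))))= 38198360849/53690118300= 0.71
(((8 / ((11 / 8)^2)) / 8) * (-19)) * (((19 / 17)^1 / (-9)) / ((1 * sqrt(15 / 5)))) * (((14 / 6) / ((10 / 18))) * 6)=323456 * sqrt(3) / 30855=18.16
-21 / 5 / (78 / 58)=-203 / 65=-3.12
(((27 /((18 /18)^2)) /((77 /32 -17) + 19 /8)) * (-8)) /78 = 1152 /5083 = 0.23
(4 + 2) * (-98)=-588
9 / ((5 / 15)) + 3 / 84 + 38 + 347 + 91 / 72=208303 / 504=413.30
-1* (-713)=713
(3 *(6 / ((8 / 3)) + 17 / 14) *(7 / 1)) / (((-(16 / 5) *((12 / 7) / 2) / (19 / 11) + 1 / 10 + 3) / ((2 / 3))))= 64505 / 2011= 32.08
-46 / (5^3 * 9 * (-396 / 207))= 529 / 24750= 0.02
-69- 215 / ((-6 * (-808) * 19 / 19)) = -334727 / 4848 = -69.04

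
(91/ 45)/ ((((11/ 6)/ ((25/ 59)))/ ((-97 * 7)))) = -617890/ 1947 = -317.35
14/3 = 4.67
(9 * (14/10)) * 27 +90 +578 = 5041/5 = 1008.20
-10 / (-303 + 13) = 1 / 29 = 0.03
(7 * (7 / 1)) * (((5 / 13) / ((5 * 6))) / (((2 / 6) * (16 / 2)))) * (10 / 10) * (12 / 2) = 147 / 104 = 1.41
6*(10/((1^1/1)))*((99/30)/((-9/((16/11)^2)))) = -512/11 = -46.55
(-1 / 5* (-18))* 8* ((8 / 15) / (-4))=-96 / 25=-3.84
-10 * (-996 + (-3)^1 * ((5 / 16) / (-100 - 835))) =9959.99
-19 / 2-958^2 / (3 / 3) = -1835547 / 2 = -917773.50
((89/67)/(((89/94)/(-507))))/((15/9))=-142974/335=-426.79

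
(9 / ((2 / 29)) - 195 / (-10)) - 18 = 132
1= 1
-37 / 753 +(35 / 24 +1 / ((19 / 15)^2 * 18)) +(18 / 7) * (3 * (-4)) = -447748621 / 15222648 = -29.41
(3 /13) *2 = 6 /13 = 0.46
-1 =-1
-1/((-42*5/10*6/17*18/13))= 221/2268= 0.10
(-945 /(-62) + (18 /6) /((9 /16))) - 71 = -9379 /186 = -50.42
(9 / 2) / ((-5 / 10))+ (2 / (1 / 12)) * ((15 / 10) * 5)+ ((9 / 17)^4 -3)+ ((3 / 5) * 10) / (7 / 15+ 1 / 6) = 281757471 / 1586899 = 177.55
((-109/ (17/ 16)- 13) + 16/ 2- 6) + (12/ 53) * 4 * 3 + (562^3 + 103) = 159931392436/ 901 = 177504320.13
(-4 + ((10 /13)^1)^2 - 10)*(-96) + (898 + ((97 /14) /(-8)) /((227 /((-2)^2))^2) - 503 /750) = 99874497795829 /45719105250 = 2184.52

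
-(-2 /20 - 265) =2651 /10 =265.10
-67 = -67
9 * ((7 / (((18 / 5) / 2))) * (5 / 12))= 175 / 12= 14.58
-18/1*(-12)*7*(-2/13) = -3024/13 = -232.62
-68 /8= -17 /2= -8.50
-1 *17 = -17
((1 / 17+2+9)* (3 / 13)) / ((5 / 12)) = 6768 / 1105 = 6.12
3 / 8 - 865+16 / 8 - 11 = -6989 / 8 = -873.62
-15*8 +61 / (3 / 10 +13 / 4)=-7300 / 71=-102.82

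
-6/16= -3/8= -0.38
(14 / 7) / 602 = 1 / 301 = 0.00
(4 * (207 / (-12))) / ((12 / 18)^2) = -621 / 4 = -155.25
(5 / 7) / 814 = 5 / 5698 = 0.00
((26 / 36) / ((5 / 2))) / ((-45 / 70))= -182 / 405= -0.45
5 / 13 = 0.38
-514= -514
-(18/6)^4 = -81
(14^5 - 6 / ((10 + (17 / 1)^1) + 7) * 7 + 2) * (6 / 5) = 645389.72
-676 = -676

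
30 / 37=0.81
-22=-22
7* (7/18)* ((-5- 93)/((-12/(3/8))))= 2401/288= 8.34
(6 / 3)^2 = 4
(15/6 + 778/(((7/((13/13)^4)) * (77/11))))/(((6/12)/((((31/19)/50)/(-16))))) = -55831/744800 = -0.07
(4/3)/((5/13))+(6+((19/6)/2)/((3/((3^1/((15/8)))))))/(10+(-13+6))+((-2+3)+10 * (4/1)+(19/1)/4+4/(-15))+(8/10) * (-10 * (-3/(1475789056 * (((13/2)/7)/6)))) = 118473249137/2312508744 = 51.23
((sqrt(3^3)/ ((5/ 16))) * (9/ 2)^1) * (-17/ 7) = -3672 * sqrt(3)/ 35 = -181.72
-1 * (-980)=980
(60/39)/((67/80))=1600/871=1.84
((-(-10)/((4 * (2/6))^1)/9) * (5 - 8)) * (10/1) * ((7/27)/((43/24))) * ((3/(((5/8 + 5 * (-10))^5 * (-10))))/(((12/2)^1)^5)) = -28672/60285304337158125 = -0.00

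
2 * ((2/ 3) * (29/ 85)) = 0.45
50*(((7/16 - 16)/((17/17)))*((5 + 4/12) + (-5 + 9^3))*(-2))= 1135025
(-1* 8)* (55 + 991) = -8368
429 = 429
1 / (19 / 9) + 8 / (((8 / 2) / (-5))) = -9.53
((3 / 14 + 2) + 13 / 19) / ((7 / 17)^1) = 13107 / 1862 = 7.04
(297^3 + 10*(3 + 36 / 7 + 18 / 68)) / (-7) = -3117580692 / 833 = -3742593.87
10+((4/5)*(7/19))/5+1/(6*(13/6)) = 62589/6175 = 10.14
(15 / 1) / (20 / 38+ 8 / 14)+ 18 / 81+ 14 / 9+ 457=620789 / 1314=472.44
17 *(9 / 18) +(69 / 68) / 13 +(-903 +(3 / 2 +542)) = -310215 / 884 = -350.92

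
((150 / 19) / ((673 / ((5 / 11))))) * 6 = 4500 / 140657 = 0.03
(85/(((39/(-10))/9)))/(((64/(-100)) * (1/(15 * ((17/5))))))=15631.01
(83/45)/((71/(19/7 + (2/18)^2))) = 128318/1811565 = 0.07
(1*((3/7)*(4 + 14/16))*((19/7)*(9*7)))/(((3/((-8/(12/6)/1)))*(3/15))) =-33345/14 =-2381.79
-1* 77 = -77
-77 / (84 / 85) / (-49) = 935 / 588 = 1.59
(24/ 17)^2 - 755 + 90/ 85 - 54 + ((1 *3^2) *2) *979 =4859839/ 289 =16816.05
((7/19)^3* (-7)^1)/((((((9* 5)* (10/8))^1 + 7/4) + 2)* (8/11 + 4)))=-26411/21400080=-0.00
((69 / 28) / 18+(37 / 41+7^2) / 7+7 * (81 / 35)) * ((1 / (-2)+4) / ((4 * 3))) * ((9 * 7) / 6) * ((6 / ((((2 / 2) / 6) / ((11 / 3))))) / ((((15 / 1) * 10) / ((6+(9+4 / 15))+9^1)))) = 5662798141 / 3690000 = 1534.63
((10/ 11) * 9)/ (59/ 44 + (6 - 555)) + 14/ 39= 323318/ 939783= 0.34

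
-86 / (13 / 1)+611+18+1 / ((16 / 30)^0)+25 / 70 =113521 / 182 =623.74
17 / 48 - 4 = -175 / 48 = -3.65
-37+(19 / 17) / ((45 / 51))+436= 6004 / 15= 400.27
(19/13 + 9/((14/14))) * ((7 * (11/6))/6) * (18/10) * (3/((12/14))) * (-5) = -9163/13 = -704.85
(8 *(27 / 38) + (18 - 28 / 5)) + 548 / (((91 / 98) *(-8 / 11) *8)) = -823483 / 9880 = -83.35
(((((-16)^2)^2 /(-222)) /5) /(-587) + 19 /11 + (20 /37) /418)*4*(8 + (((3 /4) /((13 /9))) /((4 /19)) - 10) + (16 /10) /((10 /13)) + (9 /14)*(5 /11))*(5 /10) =141552431327479 /13631430813000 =10.38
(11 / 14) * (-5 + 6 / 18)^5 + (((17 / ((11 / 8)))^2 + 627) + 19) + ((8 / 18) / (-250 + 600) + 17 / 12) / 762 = -4914885445963 / 5227853400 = -940.13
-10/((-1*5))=2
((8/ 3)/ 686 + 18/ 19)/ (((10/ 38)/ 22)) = 409156/ 5145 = 79.52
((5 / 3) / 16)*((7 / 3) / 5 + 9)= 0.99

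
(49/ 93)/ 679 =0.00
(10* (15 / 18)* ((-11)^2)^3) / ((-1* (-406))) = 44289025 / 1218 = 36362.09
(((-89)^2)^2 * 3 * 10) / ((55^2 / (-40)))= -3011627568 / 121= -24889484.03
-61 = -61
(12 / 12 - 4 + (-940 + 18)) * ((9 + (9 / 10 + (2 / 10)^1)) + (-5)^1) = -9435 / 2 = -4717.50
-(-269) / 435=0.62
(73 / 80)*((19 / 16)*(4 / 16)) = 1387 / 5120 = 0.27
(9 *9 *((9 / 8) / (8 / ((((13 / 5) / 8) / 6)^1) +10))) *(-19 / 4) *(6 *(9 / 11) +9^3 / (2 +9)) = -195.38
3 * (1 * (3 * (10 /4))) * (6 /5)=27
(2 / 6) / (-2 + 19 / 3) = 1 / 13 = 0.08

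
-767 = -767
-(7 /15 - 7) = 98 /15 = 6.53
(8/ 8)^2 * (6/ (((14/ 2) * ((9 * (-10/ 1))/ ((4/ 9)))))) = -4/ 945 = -0.00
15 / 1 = 15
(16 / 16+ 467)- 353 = 115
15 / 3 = 5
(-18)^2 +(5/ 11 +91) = 415.45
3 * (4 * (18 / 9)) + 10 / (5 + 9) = 173 / 7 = 24.71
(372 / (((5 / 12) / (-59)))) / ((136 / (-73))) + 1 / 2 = 4806697 / 170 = 28274.69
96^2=9216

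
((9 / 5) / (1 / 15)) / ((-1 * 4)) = -27 / 4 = -6.75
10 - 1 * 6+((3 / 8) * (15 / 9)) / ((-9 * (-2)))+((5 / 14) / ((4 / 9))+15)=19997 / 1008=19.84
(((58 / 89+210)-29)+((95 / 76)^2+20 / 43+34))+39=15716987 / 61232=256.68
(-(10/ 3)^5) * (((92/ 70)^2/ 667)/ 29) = -368000/ 10013787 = -0.04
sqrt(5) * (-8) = -8 * sqrt(5) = -17.89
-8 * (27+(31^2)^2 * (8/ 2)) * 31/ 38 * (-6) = 2748418584/ 19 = 144653609.68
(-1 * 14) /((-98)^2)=-0.00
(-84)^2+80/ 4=7076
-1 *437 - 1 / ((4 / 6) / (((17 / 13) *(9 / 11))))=-125441 / 286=-438.60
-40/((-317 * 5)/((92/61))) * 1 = 736/19337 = 0.04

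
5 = 5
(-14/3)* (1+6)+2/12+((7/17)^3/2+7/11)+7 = -1341819/54043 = -24.83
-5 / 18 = -0.28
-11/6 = -1.83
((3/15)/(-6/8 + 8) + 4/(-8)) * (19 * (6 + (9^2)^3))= -1383356541/290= -4770194.97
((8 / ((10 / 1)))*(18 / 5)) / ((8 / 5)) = 9 / 5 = 1.80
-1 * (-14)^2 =-196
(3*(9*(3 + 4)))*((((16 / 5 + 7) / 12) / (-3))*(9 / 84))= -459 / 80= -5.74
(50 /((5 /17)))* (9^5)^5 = 122042657907614940090942330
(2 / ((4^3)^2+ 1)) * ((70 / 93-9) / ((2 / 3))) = -767 / 127007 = -0.01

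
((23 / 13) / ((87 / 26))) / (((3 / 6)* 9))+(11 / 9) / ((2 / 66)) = 40.45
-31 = -31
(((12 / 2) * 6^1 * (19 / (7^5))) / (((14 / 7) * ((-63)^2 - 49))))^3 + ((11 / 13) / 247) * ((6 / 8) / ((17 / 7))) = 2064385513652090636389857 / 1951317957293710341766976000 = 0.00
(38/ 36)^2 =361/ 324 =1.11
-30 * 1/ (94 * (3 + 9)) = -5/ 188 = -0.03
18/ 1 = 18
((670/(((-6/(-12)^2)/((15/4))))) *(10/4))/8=-75375/4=-18843.75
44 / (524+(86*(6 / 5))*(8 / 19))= 0.08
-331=-331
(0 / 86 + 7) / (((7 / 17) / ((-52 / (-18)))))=442 / 9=49.11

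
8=8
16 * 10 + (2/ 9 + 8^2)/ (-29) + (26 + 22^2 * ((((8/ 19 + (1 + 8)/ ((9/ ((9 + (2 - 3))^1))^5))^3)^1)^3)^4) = 10093273961345728487204068125774530117608471759938369411079165695438220933825156951778869124522112759387952831499421042410725005483705259212897375361941448459387681076566329971203278390616083501166670619836436840032/ 80993280827403273055997790135587536692583558087553439971943867893452599473455455438593857533813913565446657755131712891971749645446313638360817197206443455219121034727412046192822506989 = 124618657970585251004724400000.00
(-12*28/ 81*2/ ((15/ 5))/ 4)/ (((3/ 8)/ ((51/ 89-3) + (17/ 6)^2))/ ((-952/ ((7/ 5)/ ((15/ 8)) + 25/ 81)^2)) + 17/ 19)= -68163723600000/ 88207923643621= -0.77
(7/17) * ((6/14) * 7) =21/17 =1.24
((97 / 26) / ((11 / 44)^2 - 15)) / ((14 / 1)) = -388 / 21749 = -0.02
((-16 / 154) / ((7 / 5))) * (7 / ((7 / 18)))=-720 / 539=-1.34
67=67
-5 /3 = -1.67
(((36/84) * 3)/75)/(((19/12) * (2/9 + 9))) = 324/275975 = 0.00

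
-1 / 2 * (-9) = 4.50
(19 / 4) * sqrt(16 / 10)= 19 * sqrt(10) / 10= 6.01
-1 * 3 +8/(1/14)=109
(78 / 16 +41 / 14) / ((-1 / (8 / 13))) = -437 / 91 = -4.80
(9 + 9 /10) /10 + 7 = 799 /100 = 7.99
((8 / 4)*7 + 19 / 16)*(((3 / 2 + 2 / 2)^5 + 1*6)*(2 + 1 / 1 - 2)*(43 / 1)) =34659333 / 512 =67694.01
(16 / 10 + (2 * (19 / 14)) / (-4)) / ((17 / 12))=387 / 595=0.65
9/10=0.90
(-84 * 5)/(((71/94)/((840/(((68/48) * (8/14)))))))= -696427200/1207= -576990.22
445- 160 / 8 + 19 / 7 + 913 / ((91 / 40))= 75442 / 91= 829.03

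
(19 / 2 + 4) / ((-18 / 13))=-39 / 4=-9.75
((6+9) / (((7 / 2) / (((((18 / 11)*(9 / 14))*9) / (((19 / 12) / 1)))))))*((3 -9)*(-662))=1042411680 / 10241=101788.08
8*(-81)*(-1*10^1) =6480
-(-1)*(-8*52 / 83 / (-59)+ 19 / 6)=95539 / 29382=3.25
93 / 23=4.04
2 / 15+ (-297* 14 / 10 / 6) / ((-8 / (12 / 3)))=2087 / 60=34.78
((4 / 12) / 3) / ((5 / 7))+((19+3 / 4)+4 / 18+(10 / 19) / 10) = 69017 / 3420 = 20.18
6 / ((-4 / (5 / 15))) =-1 / 2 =-0.50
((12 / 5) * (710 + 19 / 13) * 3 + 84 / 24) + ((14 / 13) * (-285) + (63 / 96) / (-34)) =26215799 / 5440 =4819.08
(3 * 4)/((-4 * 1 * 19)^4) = 3/8340544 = 0.00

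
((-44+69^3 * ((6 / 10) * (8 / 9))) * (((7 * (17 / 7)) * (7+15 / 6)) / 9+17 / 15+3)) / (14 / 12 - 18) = -1740222548 / 7575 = -229732.35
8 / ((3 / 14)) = 112 / 3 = 37.33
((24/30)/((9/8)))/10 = 16/225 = 0.07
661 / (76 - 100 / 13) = 8593 / 888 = 9.68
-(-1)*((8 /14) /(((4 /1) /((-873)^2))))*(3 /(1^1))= 2286387 /7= 326626.71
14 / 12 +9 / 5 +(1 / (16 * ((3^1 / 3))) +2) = 1207 / 240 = 5.03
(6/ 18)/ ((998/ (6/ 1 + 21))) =9/ 998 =0.01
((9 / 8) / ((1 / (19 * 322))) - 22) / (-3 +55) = 2111 / 16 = 131.94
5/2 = 2.50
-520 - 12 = -532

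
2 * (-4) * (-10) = 80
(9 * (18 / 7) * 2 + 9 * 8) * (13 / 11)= 10764 / 77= 139.79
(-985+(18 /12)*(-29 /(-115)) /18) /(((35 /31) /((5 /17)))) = -42137401 /164220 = -256.59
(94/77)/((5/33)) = 8.06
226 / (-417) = -226 / 417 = -0.54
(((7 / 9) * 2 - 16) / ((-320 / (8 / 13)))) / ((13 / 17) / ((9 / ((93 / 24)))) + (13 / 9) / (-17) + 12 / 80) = 170 / 2413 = 0.07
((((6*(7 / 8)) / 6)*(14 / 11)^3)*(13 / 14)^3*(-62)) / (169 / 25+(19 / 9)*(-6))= 35756175 / 2358532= 15.16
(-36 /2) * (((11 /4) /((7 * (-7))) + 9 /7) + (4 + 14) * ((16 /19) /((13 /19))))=-536229 /1274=-420.90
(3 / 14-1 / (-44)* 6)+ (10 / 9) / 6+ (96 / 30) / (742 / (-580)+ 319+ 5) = 106187458 / 194571531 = 0.55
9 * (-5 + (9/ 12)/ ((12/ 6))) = -41.62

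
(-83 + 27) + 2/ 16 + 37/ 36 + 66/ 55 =-19313/ 360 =-53.65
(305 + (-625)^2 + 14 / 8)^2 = 152827633158.06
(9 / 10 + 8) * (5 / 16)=89 / 32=2.78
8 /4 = 2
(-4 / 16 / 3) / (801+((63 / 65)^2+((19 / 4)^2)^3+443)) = -4326400 / 660939811947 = -0.00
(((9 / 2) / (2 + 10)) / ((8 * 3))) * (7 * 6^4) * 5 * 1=2835 / 4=708.75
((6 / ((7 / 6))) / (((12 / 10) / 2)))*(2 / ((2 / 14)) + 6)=171.43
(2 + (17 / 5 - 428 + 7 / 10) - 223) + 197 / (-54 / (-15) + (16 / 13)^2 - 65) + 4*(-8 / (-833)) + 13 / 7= -38918258333 / 60217570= -646.29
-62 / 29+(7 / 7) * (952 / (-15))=-28538 / 435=-65.60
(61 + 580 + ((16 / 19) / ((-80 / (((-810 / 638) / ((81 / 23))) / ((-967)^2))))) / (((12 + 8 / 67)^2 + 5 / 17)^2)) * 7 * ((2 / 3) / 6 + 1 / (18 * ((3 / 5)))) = 914.02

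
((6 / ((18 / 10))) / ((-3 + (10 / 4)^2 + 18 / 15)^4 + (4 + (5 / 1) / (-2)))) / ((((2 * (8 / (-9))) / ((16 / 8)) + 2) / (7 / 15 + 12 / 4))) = 1664000 / 62982241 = 0.03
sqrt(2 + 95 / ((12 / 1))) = sqrt(357) / 6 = 3.15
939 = 939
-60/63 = -0.95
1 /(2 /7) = 7 /2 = 3.50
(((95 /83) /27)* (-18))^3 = -0.44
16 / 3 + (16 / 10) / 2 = 92 / 15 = 6.13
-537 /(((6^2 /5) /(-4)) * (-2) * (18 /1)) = -895 /108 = -8.29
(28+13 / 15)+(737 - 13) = 11293 / 15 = 752.87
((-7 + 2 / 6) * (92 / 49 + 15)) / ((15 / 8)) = -26464 / 441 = -60.01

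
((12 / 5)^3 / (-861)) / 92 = -144 / 825125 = -0.00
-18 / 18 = -1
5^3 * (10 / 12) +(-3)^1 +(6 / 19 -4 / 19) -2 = 11317 / 114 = 99.27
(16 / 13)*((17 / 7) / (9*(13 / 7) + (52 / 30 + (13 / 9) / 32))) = 391680 / 2423291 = 0.16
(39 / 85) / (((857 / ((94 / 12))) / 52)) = 15886 / 72845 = 0.22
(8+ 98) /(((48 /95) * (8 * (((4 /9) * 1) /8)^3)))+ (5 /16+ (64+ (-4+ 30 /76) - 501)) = 46359341 /304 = 152497.83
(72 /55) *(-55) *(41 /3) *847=-833448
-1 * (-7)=7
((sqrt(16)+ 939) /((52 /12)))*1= 2829 /13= 217.62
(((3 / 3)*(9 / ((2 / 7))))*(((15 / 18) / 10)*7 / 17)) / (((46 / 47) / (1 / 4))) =6909 / 25024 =0.28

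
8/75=0.11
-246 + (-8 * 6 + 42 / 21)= -292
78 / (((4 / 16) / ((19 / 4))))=1482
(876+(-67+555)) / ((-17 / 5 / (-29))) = 197780 / 17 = 11634.12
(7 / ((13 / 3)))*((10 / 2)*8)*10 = 8400 / 13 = 646.15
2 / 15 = 0.13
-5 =-5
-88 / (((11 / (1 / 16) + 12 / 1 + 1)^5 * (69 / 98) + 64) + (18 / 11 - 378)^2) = -21296 / 41091099712937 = -0.00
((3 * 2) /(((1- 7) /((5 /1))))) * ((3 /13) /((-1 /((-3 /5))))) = -9 /13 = -0.69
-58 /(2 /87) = -2523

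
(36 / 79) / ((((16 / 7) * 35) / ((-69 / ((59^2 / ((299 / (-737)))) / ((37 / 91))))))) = 528471 / 28374396820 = 0.00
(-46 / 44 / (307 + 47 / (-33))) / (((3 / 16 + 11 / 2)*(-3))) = 46 / 229411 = 0.00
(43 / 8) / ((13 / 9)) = 387 / 104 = 3.72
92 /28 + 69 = 506 /7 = 72.29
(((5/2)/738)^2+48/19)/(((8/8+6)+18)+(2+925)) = 104572123/39406082688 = 0.00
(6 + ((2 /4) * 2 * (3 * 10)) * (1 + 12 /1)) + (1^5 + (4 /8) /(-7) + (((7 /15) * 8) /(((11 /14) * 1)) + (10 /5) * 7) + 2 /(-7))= 959561 /2310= 415.39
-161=-161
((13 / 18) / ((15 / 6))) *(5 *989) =12857 / 9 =1428.56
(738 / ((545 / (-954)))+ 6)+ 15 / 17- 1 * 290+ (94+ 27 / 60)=-54867559 / 37060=-1480.51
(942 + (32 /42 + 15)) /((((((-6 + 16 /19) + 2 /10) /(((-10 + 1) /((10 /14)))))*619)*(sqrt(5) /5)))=382147*sqrt(5) /97183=8.79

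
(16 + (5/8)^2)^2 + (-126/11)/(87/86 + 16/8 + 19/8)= 22251936559/83488768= 266.53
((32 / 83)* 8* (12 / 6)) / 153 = 512 / 12699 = 0.04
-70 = -70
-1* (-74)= 74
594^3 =209584584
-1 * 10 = -10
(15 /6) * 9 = 45 /2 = 22.50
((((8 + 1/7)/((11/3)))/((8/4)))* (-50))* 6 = -25650/77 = -333.12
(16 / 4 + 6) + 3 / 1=13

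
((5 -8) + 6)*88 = 264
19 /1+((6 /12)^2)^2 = 305 /16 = 19.06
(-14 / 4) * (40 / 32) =-35 / 8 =-4.38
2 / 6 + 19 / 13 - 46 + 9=-1373 / 39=-35.21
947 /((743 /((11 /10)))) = 10417 /7430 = 1.40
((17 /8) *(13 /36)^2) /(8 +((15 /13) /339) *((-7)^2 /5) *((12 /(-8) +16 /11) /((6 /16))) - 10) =-46424807 /335750400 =-0.14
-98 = -98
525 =525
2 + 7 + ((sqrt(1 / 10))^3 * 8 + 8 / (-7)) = 2 * sqrt(10) / 25 + 55 / 7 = 8.11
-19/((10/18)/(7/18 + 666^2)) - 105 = -30339467/2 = -15169733.50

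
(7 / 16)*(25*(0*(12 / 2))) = 0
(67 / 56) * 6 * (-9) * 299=-540891 / 28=-19317.54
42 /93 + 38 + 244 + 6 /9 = 283.12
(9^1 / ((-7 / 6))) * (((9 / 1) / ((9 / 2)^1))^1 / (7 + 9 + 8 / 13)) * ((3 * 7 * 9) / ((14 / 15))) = -5265 / 28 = -188.04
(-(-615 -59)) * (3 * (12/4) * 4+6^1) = 28308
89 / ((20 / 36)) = 801 / 5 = 160.20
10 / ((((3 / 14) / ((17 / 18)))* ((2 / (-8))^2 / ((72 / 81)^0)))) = 19040 / 27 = 705.19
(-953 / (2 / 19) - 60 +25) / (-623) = 18177 / 1246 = 14.59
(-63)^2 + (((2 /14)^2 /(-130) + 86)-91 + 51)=25575549 /6370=4015.00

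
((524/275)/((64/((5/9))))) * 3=131/2640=0.05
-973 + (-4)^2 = -957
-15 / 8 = -1.88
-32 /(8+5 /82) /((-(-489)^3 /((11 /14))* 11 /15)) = -0.00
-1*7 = -7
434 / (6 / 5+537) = 2170 / 2691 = 0.81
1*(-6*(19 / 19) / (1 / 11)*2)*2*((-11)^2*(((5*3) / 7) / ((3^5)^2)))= -53240 / 45927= -1.16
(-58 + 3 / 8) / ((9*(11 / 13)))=-5993 / 792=-7.57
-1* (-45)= 45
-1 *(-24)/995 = 24/995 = 0.02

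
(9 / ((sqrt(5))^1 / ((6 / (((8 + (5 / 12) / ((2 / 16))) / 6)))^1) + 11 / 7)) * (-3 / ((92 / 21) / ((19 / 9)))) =-67191201 / 6486713 + 26921727 * sqrt(5) / 12973426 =-5.72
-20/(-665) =4/133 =0.03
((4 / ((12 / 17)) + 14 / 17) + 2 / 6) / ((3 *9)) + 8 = 3788 / 459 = 8.25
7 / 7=1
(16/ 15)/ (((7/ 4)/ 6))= 128/ 35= 3.66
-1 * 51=-51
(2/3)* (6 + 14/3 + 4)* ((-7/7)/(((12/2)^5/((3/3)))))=-11/8748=-0.00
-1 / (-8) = 1 / 8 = 0.12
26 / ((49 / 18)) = 468 / 49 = 9.55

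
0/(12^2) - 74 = -74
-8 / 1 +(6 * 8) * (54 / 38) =60.21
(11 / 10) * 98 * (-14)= -7546 / 5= -1509.20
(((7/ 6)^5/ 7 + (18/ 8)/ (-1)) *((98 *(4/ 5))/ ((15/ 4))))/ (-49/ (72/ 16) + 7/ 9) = 21133/ 5265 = 4.01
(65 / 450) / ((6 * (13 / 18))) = 1 / 30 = 0.03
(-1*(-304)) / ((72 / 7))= 266 / 9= 29.56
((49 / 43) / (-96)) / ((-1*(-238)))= -7 / 140352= -0.00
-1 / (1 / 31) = -31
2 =2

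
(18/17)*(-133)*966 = -2312604/17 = -136035.53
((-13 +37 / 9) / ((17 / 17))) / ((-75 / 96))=512 / 45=11.38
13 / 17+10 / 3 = 209 / 51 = 4.10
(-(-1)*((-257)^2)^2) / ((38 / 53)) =231210931253 / 38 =6084498190.87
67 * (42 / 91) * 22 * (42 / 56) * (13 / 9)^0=6633 / 13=510.23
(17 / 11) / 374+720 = 720.00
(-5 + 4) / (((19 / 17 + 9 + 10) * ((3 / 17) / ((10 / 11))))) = -1445 / 5643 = -0.26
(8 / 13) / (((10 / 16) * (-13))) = -64 / 845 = -0.08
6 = 6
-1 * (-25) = 25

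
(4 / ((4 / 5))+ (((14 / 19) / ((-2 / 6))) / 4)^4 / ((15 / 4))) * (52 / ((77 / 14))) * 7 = 2383640714 / 7167655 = 332.56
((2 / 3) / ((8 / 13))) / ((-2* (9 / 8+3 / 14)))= -91 / 225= -0.40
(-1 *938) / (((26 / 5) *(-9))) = 2345 / 117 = 20.04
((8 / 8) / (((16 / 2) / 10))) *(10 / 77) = 25 / 154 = 0.16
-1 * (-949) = 949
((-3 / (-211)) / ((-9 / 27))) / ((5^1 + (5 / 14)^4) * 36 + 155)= -0.00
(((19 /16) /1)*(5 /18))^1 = 0.33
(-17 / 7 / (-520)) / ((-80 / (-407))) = 6919 / 291200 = 0.02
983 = 983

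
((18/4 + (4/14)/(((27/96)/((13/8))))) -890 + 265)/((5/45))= -77975/14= -5569.64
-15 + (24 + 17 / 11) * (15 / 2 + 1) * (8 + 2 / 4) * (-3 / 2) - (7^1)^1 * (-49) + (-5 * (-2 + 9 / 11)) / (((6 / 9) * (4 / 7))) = -106699 / 44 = -2424.98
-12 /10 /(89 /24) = -144 /445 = -0.32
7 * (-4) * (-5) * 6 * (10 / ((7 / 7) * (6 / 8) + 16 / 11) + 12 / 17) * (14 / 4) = 15411.38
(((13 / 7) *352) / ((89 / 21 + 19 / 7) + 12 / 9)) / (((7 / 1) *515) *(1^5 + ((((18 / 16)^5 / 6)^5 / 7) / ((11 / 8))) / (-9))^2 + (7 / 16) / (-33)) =10212608066259016866677798689813206670600742627180544 / 466614049345651983215875242078900616110034113424035377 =0.02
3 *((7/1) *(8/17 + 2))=882/17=51.88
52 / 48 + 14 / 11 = 311 / 132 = 2.36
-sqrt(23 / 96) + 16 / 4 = 4 - sqrt(138) / 24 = 3.51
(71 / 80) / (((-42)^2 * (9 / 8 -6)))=-71 / 687960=-0.00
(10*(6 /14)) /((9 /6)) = 20 /7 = 2.86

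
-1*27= -27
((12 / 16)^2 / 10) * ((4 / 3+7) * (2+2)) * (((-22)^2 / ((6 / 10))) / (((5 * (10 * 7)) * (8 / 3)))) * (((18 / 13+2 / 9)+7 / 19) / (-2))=-531311 / 331968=-1.60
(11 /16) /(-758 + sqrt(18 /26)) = -54197 /59754584 -33 * sqrt(13) /119509168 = -0.00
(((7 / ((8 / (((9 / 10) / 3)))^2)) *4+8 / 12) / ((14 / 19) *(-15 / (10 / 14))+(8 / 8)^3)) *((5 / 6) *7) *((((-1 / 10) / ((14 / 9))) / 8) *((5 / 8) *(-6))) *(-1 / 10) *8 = 193173 / 28160000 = 0.01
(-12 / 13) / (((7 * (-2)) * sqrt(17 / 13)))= 6 * sqrt(221) / 1547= 0.06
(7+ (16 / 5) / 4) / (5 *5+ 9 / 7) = 273 / 920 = 0.30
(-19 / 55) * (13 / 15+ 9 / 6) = -1349 / 1650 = -0.82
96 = 96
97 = 97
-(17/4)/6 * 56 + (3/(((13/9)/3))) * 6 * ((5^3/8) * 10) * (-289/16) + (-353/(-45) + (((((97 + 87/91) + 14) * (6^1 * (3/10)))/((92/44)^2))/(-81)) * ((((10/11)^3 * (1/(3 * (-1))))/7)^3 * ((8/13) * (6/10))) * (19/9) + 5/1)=-5721231593111543612354761/54211114316022824160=-105536.14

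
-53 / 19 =-2.79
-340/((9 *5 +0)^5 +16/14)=-2380/1291696883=-0.00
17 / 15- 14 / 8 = -0.62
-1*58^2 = -3364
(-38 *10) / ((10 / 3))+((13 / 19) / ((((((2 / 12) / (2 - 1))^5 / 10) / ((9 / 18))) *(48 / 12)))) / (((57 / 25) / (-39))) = -41108154 / 361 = -113873.00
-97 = -97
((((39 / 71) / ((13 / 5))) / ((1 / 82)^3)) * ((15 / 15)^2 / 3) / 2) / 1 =19414.37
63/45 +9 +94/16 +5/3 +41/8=346/15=23.07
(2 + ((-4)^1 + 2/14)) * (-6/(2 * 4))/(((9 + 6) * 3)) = 13/420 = 0.03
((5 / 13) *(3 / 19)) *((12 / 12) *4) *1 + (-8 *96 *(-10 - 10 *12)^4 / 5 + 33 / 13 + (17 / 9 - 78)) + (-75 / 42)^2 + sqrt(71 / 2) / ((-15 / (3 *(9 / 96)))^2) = -43869696070.14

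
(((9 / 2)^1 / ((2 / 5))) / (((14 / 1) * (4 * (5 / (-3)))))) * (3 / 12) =-27 / 896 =-0.03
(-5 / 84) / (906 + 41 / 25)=-0.00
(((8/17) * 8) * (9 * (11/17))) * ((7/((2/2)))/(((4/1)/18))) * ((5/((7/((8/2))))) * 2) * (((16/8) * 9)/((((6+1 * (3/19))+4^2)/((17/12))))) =32503680/7157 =4541.52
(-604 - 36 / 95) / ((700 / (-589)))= 444974 / 875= 508.54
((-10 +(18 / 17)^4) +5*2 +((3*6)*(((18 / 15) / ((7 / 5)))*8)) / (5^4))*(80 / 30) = 1417152384 / 365404375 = 3.88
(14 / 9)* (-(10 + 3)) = -20.22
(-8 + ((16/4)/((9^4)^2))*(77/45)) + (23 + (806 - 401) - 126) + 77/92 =52543903848961/178213424940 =294.84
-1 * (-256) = 256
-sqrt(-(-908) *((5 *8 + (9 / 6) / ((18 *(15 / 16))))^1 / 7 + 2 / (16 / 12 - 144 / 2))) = -sqrt(160247265430) / 5565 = -71.93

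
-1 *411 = -411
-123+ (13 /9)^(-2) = -20706 /169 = -122.52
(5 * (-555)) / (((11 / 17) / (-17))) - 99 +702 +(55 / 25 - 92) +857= 4085236 / 55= 74277.02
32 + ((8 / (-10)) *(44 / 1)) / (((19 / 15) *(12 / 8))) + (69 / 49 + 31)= 42716 / 931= 45.88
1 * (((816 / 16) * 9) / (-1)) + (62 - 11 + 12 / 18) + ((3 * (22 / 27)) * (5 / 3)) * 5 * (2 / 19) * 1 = -405.19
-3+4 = 1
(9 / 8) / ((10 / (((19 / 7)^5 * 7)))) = 22284891 / 192080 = 116.02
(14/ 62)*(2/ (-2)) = -7/ 31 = -0.23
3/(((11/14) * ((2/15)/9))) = 257.73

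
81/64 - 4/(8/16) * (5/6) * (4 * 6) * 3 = -30639/64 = -478.73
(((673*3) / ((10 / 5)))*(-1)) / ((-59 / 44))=752.85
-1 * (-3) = 3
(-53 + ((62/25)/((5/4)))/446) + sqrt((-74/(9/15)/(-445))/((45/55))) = -52.41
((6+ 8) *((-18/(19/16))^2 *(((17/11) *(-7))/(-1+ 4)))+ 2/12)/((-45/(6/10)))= 276365437/1786950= 154.66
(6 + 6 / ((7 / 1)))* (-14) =-96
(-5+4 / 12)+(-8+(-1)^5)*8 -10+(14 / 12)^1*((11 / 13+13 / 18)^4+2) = -1390111198169 / 17989317216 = -77.27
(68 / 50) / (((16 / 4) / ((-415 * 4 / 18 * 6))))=-188.13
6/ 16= 3/ 8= 0.38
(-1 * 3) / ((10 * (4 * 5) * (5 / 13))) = -39 / 1000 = -0.04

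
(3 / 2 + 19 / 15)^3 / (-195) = -571787 / 5265000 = -0.11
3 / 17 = 0.18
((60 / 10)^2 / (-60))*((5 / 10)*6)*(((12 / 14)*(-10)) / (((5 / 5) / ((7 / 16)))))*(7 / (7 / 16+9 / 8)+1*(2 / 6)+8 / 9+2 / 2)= 45.24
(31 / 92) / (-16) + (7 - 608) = -601.02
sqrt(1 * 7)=sqrt(7)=2.65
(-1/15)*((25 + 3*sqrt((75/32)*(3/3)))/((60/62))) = -2.04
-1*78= -78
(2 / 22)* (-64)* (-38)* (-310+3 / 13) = -9793664 / 143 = -68487.16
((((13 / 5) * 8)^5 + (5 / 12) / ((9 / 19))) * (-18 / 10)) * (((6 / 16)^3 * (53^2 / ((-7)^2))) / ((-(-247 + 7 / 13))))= -47982806000880439 / 558208000000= -85958.65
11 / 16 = 0.69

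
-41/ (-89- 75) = 1/ 4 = 0.25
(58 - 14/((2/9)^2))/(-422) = 451/844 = 0.53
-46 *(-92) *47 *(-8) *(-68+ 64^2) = -6409482496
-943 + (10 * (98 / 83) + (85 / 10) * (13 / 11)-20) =-1718535 / 1826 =-941.15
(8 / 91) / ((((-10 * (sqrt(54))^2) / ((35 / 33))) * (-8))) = 1 / 46332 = 0.00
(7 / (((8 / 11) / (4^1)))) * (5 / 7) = 55 / 2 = 27.50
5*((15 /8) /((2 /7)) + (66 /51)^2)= 190445 /4624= 41.19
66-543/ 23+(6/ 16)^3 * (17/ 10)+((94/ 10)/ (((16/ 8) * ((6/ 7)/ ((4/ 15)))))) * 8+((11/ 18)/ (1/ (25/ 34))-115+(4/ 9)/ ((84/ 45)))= -37920680449/ 630604800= -60.13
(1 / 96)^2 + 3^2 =9.00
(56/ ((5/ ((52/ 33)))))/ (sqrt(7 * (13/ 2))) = 32 * sqrt(182)/ 165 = 2.62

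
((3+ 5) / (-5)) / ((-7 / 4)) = 0.91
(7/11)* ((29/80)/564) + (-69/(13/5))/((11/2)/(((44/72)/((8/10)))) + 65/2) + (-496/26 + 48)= 72375422723/2561507520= 28.26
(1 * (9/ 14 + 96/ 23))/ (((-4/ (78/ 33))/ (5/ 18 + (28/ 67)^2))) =-22336327/ 17345496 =-1.29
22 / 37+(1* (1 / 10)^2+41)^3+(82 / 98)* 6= 125055404891713 / 1813000000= 68977.06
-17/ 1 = -17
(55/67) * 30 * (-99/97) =-163350/6499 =-25.13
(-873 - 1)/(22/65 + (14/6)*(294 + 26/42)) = -511290/402353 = -1.27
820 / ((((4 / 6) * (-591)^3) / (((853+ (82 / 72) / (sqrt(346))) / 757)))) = -349730 / 52087926249 - 8405 * sqrt(346) / 324403604678772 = -0.00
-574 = -574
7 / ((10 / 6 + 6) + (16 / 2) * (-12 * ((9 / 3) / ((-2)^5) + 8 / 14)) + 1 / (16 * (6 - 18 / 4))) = -1176 / 6409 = -0.18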